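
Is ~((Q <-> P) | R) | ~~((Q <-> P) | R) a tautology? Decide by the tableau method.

Assume the negation and expand:
Initial set: {~(~((Q <-> P) | R) | ~~((Q <-> P) | R))}.
~(~((Q <-> P) | R) | ~~((Q <-> P) | R)): α-rule — add ~~((Q <-> P) | R), ~~~((Q <-> P) | R).
~~~((Q <-> P) | R): drop double negation, giving ~((Q <-> P) | R).
~((Q <-> P) | R): α-rule — add ~(Q <-> P), ~R.
~~((Q <-> P) | R): β-rule — branch into (Q <-> P)  //  R.
  branch 1 (add (Q <-> P)):
    ~(Q <-> P): β-rule — branch into Q, ~P  //  ~Q, P.
      branch 1.1 (add Q, ~P):
        (Q <-> P): β-rule — branch into Q, P  //  ~Q, ~P.
          branch 1.1.1 (add Q, P):
            × closes — contains both P and ~P.
          branch 1.1.2 (add ~Q, ~P):
            × closes — contains both Q and ~Q.
      branch 1.2 (add ~Q, P):
        (Q <-> P): β-rule — branch into Q, P  //  ~Q, ~P.
          branch 1.2.1 (add Q, P):
            × closes — contains both Q and ~Q.
          branch 1.2.2 (add ~Q, ~P):
            × closes — contains both P and ~P.
  branch 2 (add R):
    × closes — contains both R and ~R.
All 5 branches close.
Every branch closed, so the negation is unsatisfiable and the formula is valid.

Valid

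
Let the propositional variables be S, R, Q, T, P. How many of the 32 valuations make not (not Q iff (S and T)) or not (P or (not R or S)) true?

18

Initial set: {T (not (not Q iff (S and T)) or not (P or (not R or S)))}.
T (not (not Q iff (S and T)) or not (P or (not R or S))): β-rule — branch into T not (not Q iff (S and T))  //  T not (P or (not R or S)).
  branch 1 (add T not (not Q iff (S and T))):
    T not (not Q iff (S and T)): β-rule — branch into T not Q, F (S and T)  //  F not Q, T (S and T).
      branch 1.1 (add T not Q, F (S and T)):
        F (S and T): β-rule — branch into F S  //  F T.
          branch 1.1.1 (add F S):
            ○ open, literals {Q=F, S=F}.
          branch 1.1.2 (add F T):
            ○ open, literals {Q=F, T=F}.
      branch 1.2 (add F not Q, T (S and T)):
        T (S and T): α-rule — add T S, T T.
        ○ open, literals {Q=T, S=T, T=T}.
  branch 2 (add T not (P or (not R or S))):
    T not (P or (not R or S)): α-rule — add F P, F (not R or S).
    F (not R or S): α-rule — add F not R, F S.
    ○ open, literals {P=F, R=T, S=F}.
0 branches closed, 4 open.
Each open branch fixes some atoms; the unmentioned ones are free. Counting distinct full assignments: branch {Q=F, S=F} (R, T, P) contributes 8 new; branch {Q=F, T=F} (S, R, P) contributes 4 new; branch {Q=T, S=T, T=T} (R, P) contributes 4 new; branch {P=F, R=T, S=F} (Q, T) contributes 2 new. Total: 18.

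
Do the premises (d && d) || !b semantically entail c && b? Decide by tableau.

No

Initial set: {((d && d) || !b); !(c && b)}.
((d && d) || !b): β-rule — branch into (d && d)  //  !b.
  branch 1 (add (d && d)):
    (d && d): α-rule — add d, d.
    !(c && b): β-rule — branch into !c  //  !b.
      branch 1.1 (add !c):
        ○ open, literals {c=0, d=1}.
      branch 1.2 (add !b):
        ○ open, literals {b=0, d=1}.
  branch 2 (add !b):
    !(c && b): β-rule — branch into !c  //  !b.
      branch 2.1 (add !c):
        ○ open, literals {b=0, c=0}.
      branch 2.2 (add !b):
        ○ open, literals {b=0}.
0 branches closed, 4 open.
An open branch gives a countermodel: c=0, d=1 (unmentioned atoms arbitrary); the premises hold there but the conclusion fails.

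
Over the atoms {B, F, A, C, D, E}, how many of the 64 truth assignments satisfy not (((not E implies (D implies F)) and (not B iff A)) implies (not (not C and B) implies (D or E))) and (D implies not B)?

6

Initial set: {T (not (((not E implies (D implies F)) and (not B iff A)) implies (not (not C and B) implies (D or E))) and (D implies not B))}.
T (not (((not E implies (D implies F)) and (not B iff A)) implies (not (not C and B) implies (D or E))) and (D implies not B)): α-rule — add T not (((not E implies (D implies F)) and (not B iff A)) implies (not (not C and B) implies (D or E))), T (D implies not B).
T not (((not E implies (D implies F)) and (not B iff A)) implies (not (not C and B) implies (D or E))): α-rule — add T ((not E implies (D implies F)) and (not B iff A)), F (not (not C and B) implies (D or E)).
T ((not E implies (D implies F)) and (not B iff A)): α-rule — add T (not E implies (D implies F)), T (not B iff A).
F (not (not C and B) implies (D or E)): α-rule — add T not (not C and B), F (D or E).
F (D or E): α-rule — add F D, F E.
T (D implies not B): β-rule — branch into F D  //  T not B.
  branch 1 (add F D):
    T (not E implies (D implies F)): β-rule — branch into F not E  //  T (D implies F).
      branch 1.1 (add F not E):
        × closes — contains both E and not E.
      branch 1.2 (add T (D implies F)):
        T (not B iff A): β-rule — branch into T not B, T A  //  F not B, F A.
          branch 1.2.1 (add T not B, T A):
            T not (not C and B): β-rule — branch into F not C  //  F B.
              branch 1.2.1.1 (add F not C):
                T (D implies F): β-rule — branch into F D  //  T F.
                  branch 1.2.1.1.1 (add F D):
                    ○ open, literals {A=1, B=0, C=1, D=0, E=0}.
                  branch 1.2.1.1.2 (add T F):
                    ○ open, literals {A=1, B=0, C=1, D=0, E=0, F=1}.
              branch 1.2.1.2 (add F B):
                T (D implies F): β-rule — branch into F D  //  T F.
                  branch 1.2.1.2.1 (add F D):
                    ○ open, literals {A=1, B=0, D=0, E=0}.
                  branch 1.2.1.2.2 (add T F):
                    ○ open, literals {A=1, B=0, D=0, E=0, F=1}.
          branch 1.2.2 (add F not B, F A):
            T not (not C and B): β-rule — branch into F not C  //  F B.
              branch 1.2.2.1 (add F not C):
                T (D implies F): β-rule — branch into F D  //  T F.
                  branch 1.2.2.1.1 (add F D):
                    ○ open, literals {A=0, B=1, C=1, D=0, E=0}.
                  branch 1.2.2.1.2 (add T F):
                    ○ open, literals {A=0, B=1, C=1, D=0, E=0, F=1}.
              branch 1.2.2.2 (add F B):
                × closes — contains both B and not B.
  branch 2 (add T not B):
    T (not E implies (D implies F)): β-rule — branch into F not E  //  T (D implies F).
      branch 2.1 (add F not E):
        × closes — contains both E and not E.
      branch 2.2 (add T (D implies F)):
        T (not B iff A): β-rule — branch into T not B, T A  //  F not B, F A.
          branch 2.2.1 (add T not B, T A):
            T not (not C and B): β-rule — branch into F not C  //  F B.
              branch 2.2.1.1 (add F not C):
                T (D implies F): β-rule — branch into F D  //  T F.
                  branch 2.2.1.1.1 (add F D):
                    ○ open, literals {A=1, B=0, C=1, D=0, E=0}.
                  branch 2.2.1.1.2 (add T F):
                    ○ open, literals {A=1, B=0, C=1, D=0, E=0, F=1}.
              branch 2.2.1.2 (add F B):
                T (D implies F): β-rule — branch into F D  //  T F.
                  branch 2.2.1.2.1 (add F D):
                    ○ open, literals {A=1, B=0, D=0, E=0}.
                  branch 2.2.1.2.2 (add T F):
                    ○ open, literals {A=1, B=0, D=0, E=0, F=1}.
          branch 2.2.2 (add F not B, F A):
            × closes — contains both B and not B.
4 branches closed, 10 open.
Each open branch fixes some atoms; the unmentioned ones are free. Counting distinct full assignments: branch {A=1, B=0, C=1, D=0, E=0} (F) contributes 2 new; branch {A=1, B=0, C=1, D=0, E=0, F=1} (none free) contributes 0 new; branch {A=1, B=0, D=0, E=0} (F, C) contributes 2 new; branch {A=1, B=0, D=0, E=0, F=1} (C) contributes 0 new; branch {A=0, B=1, C=1, D=0, E=0} (F) contributes 2 new; branch {A=0, B=1, C=1, D=0, E=0, F=1} (none free) contributes 0 new; branch {A=1, B=0, C=1, D=0, E=0} (F) contributes 0 new; branch {A=1, B=0, C=1, D=0, E=0, F=1} (none free) contributes 0 new; branch {A=1, B=0, D=0, E=0} (F, C) contributes 0 new; branch {A=1, B=0, D=0, E=0, F=1} (C) contributes 0 new. Total: 6.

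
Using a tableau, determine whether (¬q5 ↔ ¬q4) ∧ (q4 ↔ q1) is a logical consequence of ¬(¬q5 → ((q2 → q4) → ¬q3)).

No

Initial set: {¬(¬q5 → ((q2 → q4) → ¬q3)); ¬((¬q5 ↔ ¬q4) ∧ (q4 ↔ q1))}.
¬(¬q5 → ((q2 → q4) → ¬q3)): α-rule — add ¬q5, ¬((q2 → q4) → ¬q3).
¬((q2 → q4) → ¬q3): α-rule — add (q2 → q4), ¬¬q3.
¬((¬q5 ↔ ¬q4) ∧ (q4 ↔ q1)): β-rule — branch into ¬(¬q5 ↔ ¬q4)  //  ¬(q4 ↔ q1).
  branch 1 (add ¬(¬q5 ↔ ¬q4)):
    (q2 → q4): β-rule — branch into ¬q2  //  q4.
      branch 1.1 (add ¬q2):
        ¬(¬q5 ↔ ¬q4): β-rule — branch into ¬q5, ¬¬q4  //  ¬¬q5, ¬q4.
          branch 1.1.1 (add ¬q5, ¬¬q4):
            ○ open, literals {q2=0, q3=1, q4=1, q5=0}.
          branch 1.1.2 (add ¬¬q5, ¬q4):
            × closes — contains both q5 and ¬q5.
      branch 1.2 (add q4):
        ¬(¬q5 ↔ ¬q4): β-rule — branch into ¬q5, ¬¬q4  //  ¬¬q5, ¬q4.
          branch 1.2.1 (add ¬q5, ¬¬q4):
            ○ open, literals {q3=1, q4=1, q5=0}.
          branch 1.2.2 (add ¬¬q5, ¬q4):
            × closes — contains both q5 and ¬q5.
  branch 2 (add ¬(q4 ↔ q1)):
    (q2 → q4): β-rule — branch into ¬q2  //  q4.
      branch 2.1 (add ¬q2):
        ¬(q4 ↔ q1): β-rule — branch into q4, ¬q1  //  ¬q4, q1.
          branch 2.1.1 (add q4, ¬q1):
            ○ open, literals {q1=0, q2=0, q3=1, q4=1, q5=0}.
          branch 2.1.2 (add ¬q4, q1):
            ○ open, literals {q1=1, q2=0, q3=1, q4=0, q5=0}.
      branch 2.2 (add q4):
        ¬(q4 ↔ q1): β-rule — branch into q4, ¬q1  //  ¬q4, q1.
          branch 2.2.1 (add q4, ¬q1):
            ○ open, literals {q1=0, q3=1, q4=1, q5=0}.
          branch 2.2.2 (add ¬q4, q1):
            × closes — contains both q4 and ¬q4.
3 branches closed, 5 open.
An open branch gives a countermodel: q2=0, q3=1, q4=1, q5=0 (unmentioned atoms arbitrary); the premises hold there but the conclusion fails.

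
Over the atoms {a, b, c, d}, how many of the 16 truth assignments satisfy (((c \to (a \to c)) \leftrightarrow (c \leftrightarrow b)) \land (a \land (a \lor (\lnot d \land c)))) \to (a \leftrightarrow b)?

14

Initial set: {((((c \to (a \to c)) \leftrightarrow (c \leftrightarrow b)) \land (a \land (a \lor (\lnot d \land c)))) \to (a \leftrightarrow b))}.
((((c \to (a \to c)) \leftrightarrow (c \leftrightarrow b)) \land (a \land (a \lor (\lnot d \land c)))) \to (a \leftrightarrow b)): β-rule — branch into \lnot (((c \to (a \to c)) \leftrightarrow (c \leftrightarrow b)) \land (a \land (a \lor (\lnot d \land c))))  //  (a \leftrightarrow b).
  branch 1 (add \lnot (((c \to (a \to c)) \leftrightarrow (c \leftrightarrow b)) \land (a \land (a \lor (\lnot d \land c))))):
    \lnot (((c \to (a \to c)) \leftrightarrow (c \leftrightarrow b)) \land (a \land (a \lor (\lnot d \land c)))): β-rule — branch into \lnot ((c \to (a \to c)) \leftrightarrow (c \leftrightarrow b))  //  \lnot (a \land (a \lor (\lnot d \land c))).
      branch 1.1 (add \lnot ((c \to (a \to c)) \leftrightarrow (c \leftrightarrow b))):
        \lnot ((c \to (a \to c)) \leftrightarrow (c \leftrightarrow b)): β-rule — branch into (c \to (a \to c)), \lnot (c \leftrightarrow b)  //  \lnot (c \to (a \to c)), (c \leftrightarrow b).
          branch 1.1.1 (add (c \to (a \to c)), \lnot (c \leftrightarrow b)):
            (c \to (a \to c)): β-rule — branch into \lnot c  //  (a \to c).
              branch 1.1.1.1 (add \lnot c):
                \lnot (c \leftrightarrow b): β-rule — branch into c, \lnot b  //  \lnot c, b.
                  branch 1.1.1.1.1 (add c, \lnot b):
                    × closes — contains both c and \lnot c.
                  branch 1.1.1.1.2 (add \lnot c, b):
                    ○ open, literals {b=T, c=F}.
              branch 1.1.1.2 (add (a \to c)):
                \lnot (c \leftrightarrow b): β-rule — branch into c, \lnot b  //  \lnot c, b.
                  branch 1.1.1.2.1 (add c, \lnot b):
                    (a \to c): β-rule — branch into \lnot a  //  c.
                      branch 1.1.1.2.1.1 (add \lnot a):
                        ○ open, literals {a=F, b=F, c=T}.
                      branch 1.1.1.2.1.2 (add c):
                        ○ open, literals {b=F, c=T}.
                  branch 1.1.1.2.2 (add \lnot c, b):
                    (a \to c): β-rule — branch into \lnot a  //  c.
                      branch 1.1.1.2.2.1 (add \lnot a):
                        ○ open, literals {a=F, b=T, c=F}.
                      branch 1.1.1.2.2.2 (add c):
                        × closes — contains both c and \lnot c.
          branch 1.1.2 (add \lnot (c \to (a \to c)), (c \leftrightarrow b)):
            \lnot (c \to (a \to c)): α-rule — add c, \lnot (a \to c).
            \lnot (a \to c): α-rule — add a, \lnot c.
            × closes — contains both c and \lnot c.
      branch 1.2 (add \lnot (a \land (a \lor (\lnot d \land c)))):
        \lnot (a \land (a \lor (\lnot d \land c))): β-rule — branch into \lnot a  //  \lnot (a \lor (\lnot d \land c)).
          branch 1.2.1 (add \lnot a):
            ○ open, literals {a=F}.
          branch 1.2.2 (add \lnot (a \lor (\lnot d \land c))):
            \lnot (a \lor (\lnot d \land c)): α-rule — add \lnot a, \lnot (\lnot d \land c).
            \lnot (\lnot d \land c): β-rule — branch into \lnot \lnot d  //  \lnot c.
              branch 1.2.2.1 (add \lnot \lnot d):
                ○ open, literals {a=F, d=T}.
              branch 1.2.2.2 (add \lnot c):
                ○ open, literals {a=F, c=F}.
  branch 2 (add (a \leftrightarrow b)):
    (a \leftrightarrow b): β-rule — branch into a, b  //  \lnot a, \lnot b.
      branch 2.1 (add a, b):
        ○ open, literals {a=T, b=T}.
      branch 2.2 (add \lnot a, \lnot b):
        ○ open, literals {a=F, b=F}.
3 branches closed, 9 open.
Each open branch fixes some atoms; the unmentioned ones are free. Counting distinct full assignments: branch {b=T, c=F} (a, d) contributes 4 new; branch {a=F, b=F, c=T} (d) contributes 2 new; branch {b=F, c=T} (a, d) contributes 2 new; branch {a=F, b=T, c=F} (d) contributes 0 new; branch {a=F} (b, c, d) contributes 4 new; branch {a=F, d=T} (b, c) contributes 0 new; branch {a=F, c=F} (b, d) contributes 0 new; branch {a=T, b=T} (c, d) contributes 2 new; branch {a=F, b=F} (c, d) contributes 0 new. Total: 14.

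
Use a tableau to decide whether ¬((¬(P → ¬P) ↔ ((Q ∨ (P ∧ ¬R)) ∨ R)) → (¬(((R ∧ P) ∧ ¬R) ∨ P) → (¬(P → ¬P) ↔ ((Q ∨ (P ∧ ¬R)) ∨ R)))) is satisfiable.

Initial set: {¬((¬(P → ¬P) ↔ ((Q ∨ (P ∧ ¬R)) ∨ R)) → (¬(((R ∧ P) ∧ ¬R) ∨ P) → (¬(P → ¬P) ↔ ((Q ∨ (P ∧ ¬R)) ∨ R))))}.
¬((¬(P → ¬P) ↔ ((Q ∨ (P ∧ ¬R)) ∨ R)) → (¬(((R ∧ P) ∧ ¬R) ∨ P) → (¬(P → ¬P) ↔ ((Q ∨ (P ∧ ¬R)) ∨ R)))): α-rule — add (¬(P → ¬P) ↔ ((Q ∨ (P ∧ ¬R)) ∨ R)), ¬(¬(((R ∧ P) ∧ ¬R) ∨ P) → (¬(P → ¬P) ↔ ((Q ∨ (P ∧ ¬R)) ∨ R))).
¬(¬(((R ∧ P) ∧ ¬R) ∨ P) → (¬(P → ¬P) ↔ ((Q ∨ (P ∧ ¬R)) ∨ R))): α-rule — add ¬(((R ∧ P) ∧ ¬R) ∨ P), ¬(¬(P → ¬P) ↔ ((Q ∨ (P ∧ ¬R)) ∨ R)).
¬(((R ∧ P) ∧ ¬R) ∨ P): α-rule — add ¬((R ∧ P) ∧ ¬R), ¬P.
(¬(P → ¬P) ↔ ((Q ∨ (P ∧ ¬R)) ∨ R)): β-rule — branch into ¬(P → ¬P), ((Q ∨ (P ∧ ¬R)) ∨ R)  //  ¬¬(P → ¬P), ¬((Q ∨ (P ∧ ¬R)) ∨ R).
  branch 1 (add ¬(P → ¬P), ((Q ∨ (P ∧ ¬R)) ∨ R)):
    ¬(P → ¬P): α-rule — add P, ¬¬P.
    × closes — contains both P and ¬P.
  branch 2 (add ¬¬(P → ¬P), ¬((Q ∨ (P ∧ ¬R)) ∨ R)):
    ¬((Q ∨ (P ∧ ¬R)) ∨ R): α-rule — add ¬(Q ∨ (P ∧ ¬R)), ¬R.
    ¬(Q ∨ (P ∧ ¬R)): α-rule — add ¬Q, ¬(P ∧ ¬R).
    ¬(¬(P → ¬P) ↔ ((Q ∨ (P ∧ ¬R)) ∨ R)): β-rule — branch into ¬(P → ¬P), ¬((Q ∨ (P ∧ ¬R)) ∨ R)  //  ¬¬(P → ¬P), ((Q ∨ (P ∧ ¬R)) ∨ R).
      branch 2.1 (add ¬(P → ¬P), ¬((Q ∨ (P ∧ ¬R)) ∨ R)):
        ¬(P → ¬P): α-rule — add P, ¬¬P.
        × closes — contains both P and ¬P.
      branch 2.2 (add ¬¬(P → ¬P), ((Q ∨ (P ∧ ¬R)) ∨ R)):
        ¬((R ∧ P) ∧ ¬R): β-rule — branch into ¬(R ∧ P)  //  ¬¬R.
          branch 2.2.1 (add ¬(R ∧ P)):
            ¬¬(P → ¬P): β-rule — branch into ¬P  //  ¬P.
              branch 2.2.1.1 (add ¬P):
                ¬(P ∧ ¬R): β-rule — branch into ¬P  //  ¬¬R.
                  branch 2.2.1.1.1 (add ¬P):
                    ¬¬(P → ¬P): β-rule — branch into ¬P  //  ¬P.
                      branch 2.2.1.1.1.1 (add ¬P):
                        ((Q ∨ (P ∧ ¬R)) ∨ R): β-rule — branch into (Q ∨ (P ∧ ¬R))  //  R.
                          branch 2.2.1.1.1.1.1 (add (Q ∨ (P ∧ ¬R))):
                            ¬(R ∧ P): β-rule — branch into ¬R  //  ¬P.
                              branch 2.2.1.1.1.1.1.1 (add ¬R):
                                (Q ∨ (P ∧ ¬R)): β-rule — branch into Q  //  (P ∧ ¬R).
                                  branch 2.2.1.1.1.1.1.1.1 (add Q):
                                    × closes — contains both Q and ¬Q.
                                  branch 2.2.1.1.1.1.1.1.2 (add (P ∧ ¬R)):
                                    (P ∧ ¬R): α-rule — add P, ¬R.
                                    × closes — contains both P and ¬P.
                              branch 2.2.1.1.1.1.1.2 (add ¬P):
                                (Q ∨ (P ∧ ¬R)): β-rule — branch into Q  //  (P ∧ ¬R).
                                  branch 2.2.1.1.1.1.1.2.1 (add Q):
                                    × closes — contains both Q and ¬Q.
                                  branch 2.2.1.1.1.1.1.2.2 (add (P ∧ ¬R)):
                                    (P ∧ ¬R): α-rule — add P, ¬R.
                                    × closes — contains both P and ¬P.
                          branch 2.2.1.1.1.1.2 (add R):
                            × closes — contains both R and ¬R.
                      branch 2.2.1.1.1.2 (add ¬P):
                        ((Q ∨ (P ∧ ¬R)) ∨ R): β-rule — branch into (Q ∨ (P ∧ ¬R))  //  R.
                          branch 2.2.1.1.1.2.1 (add (Q ∨ (P ∧ ¬R))):
                            ¬(R ∧ P): β-rule — branch into ¬R  //  ¬P.
                              branch 2.2.1.1.1.2.1.1 (add ¬R):
                                (Q ∨ (P ∧ ¬R)): β-rule — branch into Q  //  (P ∧ ¬R).
                                  branch 2.2.1.1.1.2.1.1.1 (add Q):
                                    × closes — contains both Q and ¬Q.
                                  branch 2.2.1.1.1.2.1.1.2 (add (P ∧ ¬R)):
                                    (P ∧ ¬R): α-rule — add P, ¬R.
                                    × closes — contains both P and ¬P.
                              branch 2.2.1.1.1.2.1.2 (add ¬P):
                                (Q ∨ (P ∧ ¬R)): β-rule — branch into Q  //  (P ∧ ¬R).
                                  branch 2.2.1.1.1.2.1.2.1 (add Q):
                                    × closes — contains both Q and ¬Q.
                                  branch 2.2.1.1.1.2.1.2.2 (add (P ∧ ¬R)):
                                    (P ∧ ¬R): α-rule — add P, ¬R.
                                    × closes — contains both P and ¬P.
                          branch 2.2.1.1.1.2.2 (add R):
                            × closes — contains both R and ¬R.
                  branch 2.2.1.1.2 (add ¬¬R):
                    × closes — contains both R and ¬R.
              branch 2.2.1.2 (add ¬P):
                ¬(P ∧ ¬R): β-rule — branch into ¬P  //  ¬¬R.
                  branch 2.2.1.2.1 (add ¬P):
                    ¬¬(P → ¬P): β-rule — branch into ¬P  //  ¬P.
                      branch 2.2.1.2.1.1 (add ¬P):
                        ((Q ∨ (P ∧ ¬R)) ∨ R): β-rule — branch into (Q ∨ (P ∧ ¬R))  //  R.
                          branch 2.2.1.2.1.1.1 (add (Q ∨ (P ∧ ¬R))):
                            ¬(R ∧ P): β-rule — branch into ¬R  //  ¬P.
                              branch 2.2.1.2.1.1.1.1 (add ¬R):
                                (Q ∨ (P ∧ ¬R)): β-rule — branch into Q  //  (P ∧ ¬R).
                                  branch 2.2.1.2.1.1.1.1.1 (add Q):
                                    × closes — contains both Q and ¬Q.
                                  branch 2.2.1.2.1.1.1.1.2 (add (P ∧ ¬R)):
                                    (P ∧ ¬R): α-rule — add P, ¬R.
                                    × closes — contains both P and ¬P.
                              branch 2.2.1.2.1.1.1.2 (add ¬P):
                                (Q ∨ (P ∧ ¬R)): β-rule — branch into Q  //  (P ∧ ¬R).
                                  branch 2.2.1.2.1.1.1.2.1 (add Q):
                                    × closes — contains both Q and ¬Q.
                                  branch 2.2.1.2.1.1.1.2.2 (add (P ∧ ¬R)):
                                    (P ∧ ¬R): α-rule — add P, ¬R.
                                    × closes — contains both P and ¬P.
                          branch 2.2.1.2.1.1.2 (add R):
                            × closes — contains both R and ¬R.
                      branch 2.2.1.2.1.2 (add ¬P):
                        ((Q ∨ (P ∧ ¬R)) ∨ R): β-rule — branch into (Q ∨ (P ∧ ¬R))  //  R.
                          branch 2.2.1.2.1.2.1 (add (Q ∨ (P ∧ ¬R))):
                            ¬(R ∧ P): β-rule — branch into ¬R  //  ¬P.
                              branch 2.2.1.2.1.2.1.1 (add ¬R):
                                (Q ∨ (P ∧ ¬R)): β-rule — branch into Q  //  (P ∧ ¬R).
                                  branch 2.2.1.2.1.2.1.1.1 (add Q):
                                    × closes — contains both Q and ¬Q.
                                  branch 2.2.1.2.1.2.1.1.2 (add (P ∧ ¬R)):
                                    (P ∧ ¬R): α-rule — add P, ¬R.
                                    × closes — contains both P and ¬P.
                              branch 2.2.1.2.1.2.1.2 (add ¬P):
                                (Q ∨ (P ∧ ¬R)): β-rule — branch into Q  //  (P ∧ ¬R).
                                  branch 2.2.1.2.1.2.1.2.1 (add Q):
                                    × closes — contains both Q and ¬Q.
                                  branch 2.2.1.2.1.2.1.2.2 (add (P ∧ ¬R)):
                                    (P ∧ ¬R): α-rule — add P, ¬R.
                                    × closes — contains both P and ¬P.
                          branch 2.2.1.2.1.2.2 (add R):
                            × closes — contains both R and ¬R.
                  branch 2.2.1.2.2 (add ¬¬R):
                    × closes — contains both R and ¬R.
          branch 2.2.2 (add ¬¬R):
            × closes — contains both R and ¬R.
All 25 branches close.
Every branch closed; the formula is unsatisfiable.

Unsatisfiable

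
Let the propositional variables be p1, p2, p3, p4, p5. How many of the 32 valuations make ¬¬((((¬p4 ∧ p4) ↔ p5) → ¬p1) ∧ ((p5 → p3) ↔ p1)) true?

8

Initial set: {T ¬¬((((¬p4 ∧ p4) ↔ p5) → ¬p1) ∧ ((p5 → p3) ↔ p1))}.
T ¬¬((((¬p4 ∧ p4) ↔ p5) → ¬p1) ∧ ((p5 → p3) ↔ p1)): drop double negation, giving T ((((¬p4 ∧ p4) ↔ p5) → ¬p1) ∧ ((p5 → p3) ↔ p1)).
T ((((¬p4 ∧ p4) ↔ p5) → ¬p1) ∧ ((p5 → p3) ↔ p1)): α-rule — add T (((¬p4 ∧ p4) ↔ p5) → ¬p1), T ((p5 → p3) ↔ p1).
T (((¬p4 ∧ p4) ↔ p5) → ¬p1): β-rule — branch into F ((¬p4 ∧ p4) ↔ p5)  //  T ¬p1.
  branch 1 (add F ((¬p4 ∧ p4) ↔ p5)):
    T ((p5 → p3) ↔ p1): β-rule — branch into T (p5 → p3), T p1  //  F (p5 → p3), F p1.
      branch 1.1 (add T (p5 → p3), T p1):
        F ((¬p4 ∧ p4) ↔ p5): β-rule — branch into T (¬p4 ∧ p4), F p5  //  F (¬p4 ∧ p4), T p5.
          branch 1.1.1 (add T (¬p4 ∧ p4), F p5):
            T (¬p4 ∧ p4): α-rule — add T ¬p4, T p4.
            × closes — contains both p4 and ¬p4.
          branch 1.1.2 (add F (¬p4 ∧ p4), T p5):
            T (p5 → p3): β-rule — branch into F p5  //  T p3.
              branch 1.1.2.1 (add F p5):
                × closes — contains both p5 and ¬p5.
              branch 1.1.2.2 (add T p3):
                F (¬p4 ∧ p4): β-rule — branch into F ¬p4  //  F p4.
                  branch 1.1.2.2.1 (add F ¬p4):
                    ○ open, literals {p1=true, p3=true, p4=true, p5=true}.
                  branch 1.1.2.2.2 (add F p4):
                    ○ open, literals {p1=true, p3=true, p4=false, p5=true}.
      branch 1.2 (add F (p5 → p3), F p1):
        F (p5 → p3): α-rule — add T p5, F p3.
        F ((¬p4 ∧ p4) ↔ p5): β-rule — branch into T (¬p4 ∧ p4), F p5  //  F (¬p4 ∧ p4), T p5.
          branch 1.2.1 (add T (¬p4 ∧ p4), F p5):
            × closes — contains both p5 and ¬p5.
          branch 1.2.2 (add F (¬p4 ∧ p4), T p5):
            F (¬p4 ∧ p4): β-rule — branch into F ¬p4  //  F p4.
              branch 1.2.2.1 (add F ¬p4):
                ○ open, literals {p1=false, p3=false, p4=true, p5=true}.
              branch 1.2.2.2 (add F p4):
                ○ open, literals {p1=false, p3=false, p4=false, p5=true}.
  branch 2 (add T ¬p1):
    T ((p5 → p3) ↔ p1): β-rule — branch into T (p5 → p3), T p1  //  F (p5 → p3), F p1.
      branch 2.1 (add T (p5 → p3), T p1):
        × closes — contains both p1 and ¬p1.
      branch 2.2 (add F (p5 → p3), F p1):
        F (p5 → p3): α-rule — add T p5, F p3.
        ○ open, literals {p1=false, p3=false, p5=true}.
4 branches closed, 5 open.
Each open branch fixes some atoms; the unmentioned ones are free. Counting distinct full assignments: branch {p1=true, p3=true, p4=true, p5=true} (p2) contributes 2 new; branch {p1=true, p3=true, p4=false, p5=true} (p2) contributes 2 new; branch {p1=false, p3=false, p4=true, p5=true} (p2) contributes 2 new; branch {p1=false, p3=false, p4=false, p5=true} (p2) contributes 2 new; branch {p1=false, p3=false, p5=true} (p2, p4) contributes 0 new. Total: 8.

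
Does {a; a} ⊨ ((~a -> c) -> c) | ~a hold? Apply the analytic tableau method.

Initial set: {T a; T a; F (((~a -> c) -> c) | ~a)}.
F (((~a -> c) -> c) | ~a): α-rule — add F ((~a -> c) -> c), F ~a.
F ((~a -> c) -> c): α-rule — add T (~a -> c), F c.
T (~a -> c): β-rule — branch into F ~a  //  T c.
  branch 1 (add F ~a):
    ○ open, literals {a=1, c=0}.
  branch 2 (add T c):
    × closes — contains both c and ~c.
1 branch closed, 1 open.
An open branch gives a countermodel: a=1, c=0 (unmentioned atoms arbitrary); the premises hold there but the conclusion fails.

No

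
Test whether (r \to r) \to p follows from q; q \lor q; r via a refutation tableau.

Initial set: {q; (q \lor q); r; \lnot ((r \to r) \to p)}.
\lnot ((r \to r) \to p): α-rule — add (r \to r), \lnot p.
(q \lor q): β-rule — branch into q  //  q.
  branch 1 (add q):
    (r \to r): β-rule — branch into \lnot r  //  r.
      branch 1.1 (add \lnot r):
        × closes — contains both r and \lnot r.
      branch 1.2 (add r):
        ○ open, literals {p=false, q=true, r=true}.
  branch 2 (add q):
    (r \to r): β-rule — branch into \lnot r  //  r.
      branch 2.1 (add \lnot r):
        × closes — contains both r and \lnot r.
      branch 2.2 (add r):
        ○ open, literals {p=false, q=true, r=true}.
2 branches closed, 2 open.
An open branch gives a countermodel: p=false, q=true, r=true (unmentioned atoms arbitrary); the premises hold there but the conclusion fails.

No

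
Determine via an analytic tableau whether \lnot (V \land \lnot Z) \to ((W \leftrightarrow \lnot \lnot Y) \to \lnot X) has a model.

Satisfiable

Initial set: {(\lnot (V \land \lnot Z) \to ((W \leftrightarrow \lnot \lnot Y) \to \lnot X))}.
(\lnot (V \land \lnot Z) \to ((W \leftrightarrow \lnot \lnot Y) \to \lnot X)): β-rule — branch into \lnot \lnot (V \land \lnot Z)  //  ((W \leftrightarrow \lnot \lnot Y) \to \lnot X).
  branch 1 (add \lnot \lnot (V \land \lnot Z)):
    \lnot \lnot (V \land \lnot Z): α-rule — add V, \lnot Z.
    ○ open, literals {V=1, Z=0}.
  branch 2 (add ((W \leftrightarrow \lnot \lnot Y) \to \lnot X)):
    ((W \leftrightarrow \lnot \lnot Y) \to \lnot X): β-rule — branch into \lnot (W \leftrightarrow \lnot \lnot Y)  //  \lnot X.
      branch 2.1 (add \lnot (W \leftrightarrow \lnot \lnot Y)):
        \lnot (W \leftrightarrow \lnot \lnot Y): β-rule — branch into W, \lnot \lnot \lnot Y  //  \lnot W, \lnot \lnot Y.
          branch 2.1.1 (add W, \lnot \lnot \lnot Y):
            \lnot \lnot \lnot Y: drop double negation, giving \lnot Y.
            ○ open, literals {W=1, Y=0}.
          branch 2.1.2 (add \lnot W, \lnot \lnot Y):
            \lnot \lnot Y: drop double negation, giving Y.
            ○ open, literals {W=0, Y=1}.
      branch 2.2 (add \lnot X):
        ○ open, literals {X=0}.
0 branches closed, 4 open.
An open branch gives a satisfying assignment: V=1, Z=0.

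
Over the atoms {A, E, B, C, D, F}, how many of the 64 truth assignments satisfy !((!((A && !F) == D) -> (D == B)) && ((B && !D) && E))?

Initial set: {!((!((A && !F) == D) -> (D == B)) && ((B && !D) && E))}.
!((!((A && !F) == D) -> (D == B)) && ((B && !D) && E)): β-rule — branch into !(!((A && !F) == D) -> (D == B))  //  !((B && !D) && E).
  branch 1 (add !(!((A && !F) == D) -> (D == B))):
    !(!((A && !F) == D) -> (D == B)): α-rule — add !((A && !F) == D), !(D == B).
    !((A && !F) == D): β-rule — branch into (A && !F), !D  //  !(A && !F), D.
      branch 1.1 (add (A && !F), !D):
        (A && !F): α-rule — add A, !F.
        !(D == B): β-rule — branch into D, !B  //  !D, B.
          branch 1.1.1 (add D, !B):
            × closes — contains both D and !D.
          branch 1.1.2 (add !D, B):
            ○ open, literals {A=true, B=true, D=false, F=false}.
      branch 1.2 (add !(A && !F), D):
        !(D == B): β-rule — branch into D, !B  //  !D, B.
          branch 1.2.1 (add D, !B):
            !(A && !F): β-rule — branch into !A  //  !!F.
              branch 1.2.1.1 (add !A):
                ○ open, literals {A=false, B=false, D=true}.
              branch 1.2.1.2 (add !!F):
                ○ open, literals {B=false, D=true, F=true}.
          branch 1.2.2 (add !D, B):
            × closes — contains both D and !D.
  branch 2 (add !((B && !D) && E)):
    !((B && !D) && E): β-rule — branch into !(B && !D)  //  !E.
      branch 2.1 (add !(B && !D)):
        !(B && !D): β-rule — branch into !B  //  !!D.
          branch 2.1.1 (add !B):
            ○ open, literals {B=false}.
          branch 2.1.2 (add !!D):
            ○ open, literals {D=true}.
      branch 2.2 (add !E):
        ○ open, literals {E=false}.
2 branches closed, 6 open.
Each open branch fixes some atoms; the unmentioned ones are free. Counting distinct full assignments: branch {A=true, B=true, D=false, F=false} (E, C) contributes 4 new; branch {A=false, B=false, D=true} (E, C, F) contributes 8 new; branch {B=false, D=true, F=true} (A, E, C) contributes 4 new; branch {B=false} (A, E, C, D, F) contributes 20 new; branch {D=true} (A, E, B, C, F) contributes 16 new; branch {E=false} (A, B, C, D, F) contributes 6 new. Total: 58.

58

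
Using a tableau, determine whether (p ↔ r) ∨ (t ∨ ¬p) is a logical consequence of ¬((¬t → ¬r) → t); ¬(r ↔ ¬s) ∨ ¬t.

Initial set: {¬((¬t → ¬r) → t); (¬(r ↔ ¬s) ∨ ¬t); ¬((p ↔ r) ∨ (t ∨ ¬p))}.
¬((¬t → ¬r) → t): α-rule — add (¬t → ¬r), ¬t.
¬((p ↔ r) ∨ (t ∨ ¬p)): α-rule — add ¬(p ↔ r), ¬(t ∨ ¬p).
¬(t ∨ ¬p): α-rule — add ¬t, ¬¬p.
(¬(r ↔ ¬s) ∨ ¬t): β-rule — branch into ¬(r ↔ ¬s)  //  ¬t.
  branch 1 (add ¬(r ↔ ¬s)):
    (¬t → ¬r): β-rule — branch into ¬¬t  //  ¬r.
      branch 1.1 (add ¬¬t):
        × closes — contains both t and ¬t.
      branch 1.2 (add ¬r):
        ¬(p ↔ r): β-rule — branch into p, ¬r  //  ¬p, r.
          branch 1.2.1 (add p, ¬r):
            ¬(r ↔ ¬s): β-rule — branch into r, ¬¬s  //  ¬r, ¬s.
              branch 1.2.1.1 (add r, ¬¬s):
                × closes — contains both r and ¬r.
              branch 1.2.1.2 (add ¬r, ¬s):
                ○ open, literals {p=true, r=false, s=false, t=false}.
          branch 1.2.2 (add ¬p, r):
            × closes — contains both p and ¬p.
  branch 2 (add ¬t):
    (¬t → ¬r): β-rule — branch into ¬¬t  //  ¬r.
      branch 2.1 (add ¬¬t):
        × closes — contains both t and ¬t.
      branch 2.2 (add ¬r):
        ¬(p ↔ r): β-rule — branch into p, ¬r  //  ¬p, r.
          branch 2.2.1 (add p, ¬r):
            ○ open, literals {p=true, r=false, t=false}.
          branch 2.2.2 (add ¬p, r):
            × closes — contains both p and ¬p.
5 branches closed, 2 open.
An open branch gives a countermodel: p=true, r=false, s=false, t=false (unmentioned atoms arbitrary); the premises hold there but the conclusion fails.

No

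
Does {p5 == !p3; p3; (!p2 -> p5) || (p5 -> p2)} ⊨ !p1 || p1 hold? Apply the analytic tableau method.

Initial set: {T (p5 == !p3); T p3; T ((!p2 -> p5) || (p5 -> p2)); F (!p1 || p1)}.
F (!p1 || p1): α-rule — add F !p1, F p1.
× closes — contains both p1 and !p1.
All 1 branch closes.
Every branch closed, so the premises entail the conclusion.

Yes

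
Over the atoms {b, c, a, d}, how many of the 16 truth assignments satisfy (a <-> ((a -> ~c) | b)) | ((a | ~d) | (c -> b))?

Initial set: {((a <-> ((a -> ~c) | b)) | ((a | ~d) | (c -> b)))}.
((a <-> ((a -> ~c) | b)) | ((a | ~d) | (c -> b))): β-rule — branch into (a <-> ((a -> ~c) | b))  //  ((a | ~d) | (c -> b)).
  branch 1 (add (a <-> ((a -> ~c) | b))):
    (a <-> ((a -> ~c) | b)): β-rule — branch into a, ((a -> ~c) | b)  //  ~a, ~((a -> ~c) | b).
      branch 1.1 (add a, ((a -> ~c) | b)):
        ((a -> ~c) | b): β-rule — branch into (a -> ~c)  //  b.
          branch 1.1.1 (add (a -> ~c)):
            (a -> ~c): β-rule — branch into ~a  //  ~c.
              branch 1.1.1.1 (add ~a):
                × closes — contains both a and ~a.
              branch 1.1.1.2 (add ~c):
                ○ open, literals {a=true, c=false}.
          branch 1.1.2 (add b):
            ○ open, literals {a=true, b=true}.
      branch 1.2 (add ~a, ~((a -> ~c) | b)):
        ~((a -> ~c) | b): α-rule — add ~(a -> ~c), ~b.
        ~(a -> ~c): α-rule — add a, ~~c.
        × closes — contains both a and ~a.
  branch 2 (add ((a | ~d) | (c -> b))):
    ((a | ~d) | (c -> b)): β-rule — branch into (a | ~d)  //  (c -> b).
      branch 2.1 (add (a | ~d)):
        (a | ~d): β-rule — branch into a  //  ~d.
          branch 2.1.1 (add a):
            ○ open, literals {a=true}.
          branch 2.1.2 (add ~d):
            ○ open, literals {d=false}.
      branch 2.2 (add (c -> b)):
        (c -> b): β-rule — branch into ~c  //  b.
          branch 2.2.1 (add ~c):
            ○ open, literals {c=false}.
          branch 2.2.2 (add b):
            ○ open, literals {b=true}.
2 branches closed, 6 open.
Each open branch fixes some atoms; the unmentioned ones are free. Counting distinct full assignments: branch {a=true, c=false} (b, d) contributes 4 new; branch {a=true, b=true} (c, d) contributes 2 new; branch {a=true} (b, c, d) contributes 2 new; branch {d=false} (b, c, a) contributes 4 new; branch {c=false} (b, a, d) contributes 2 new; branch {b=true} (c, a, d) contributes 1 new. Total: 15.

15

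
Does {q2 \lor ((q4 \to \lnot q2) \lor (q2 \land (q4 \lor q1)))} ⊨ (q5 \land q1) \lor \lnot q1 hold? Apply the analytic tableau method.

No

Initial set: {T (q2 \lor ((q4 \to \lnot q2) \lor (q2 \land (q4 \lor q1)))); F ((q5 \land q1) \lor \lnot q1)}.
F ((q5 \land q1) \lor \lnot q1): α-rule — add F (q5 \land q1), F \lnot q1.
T (q2 \lor ((q4 \to \lnot q2) \lor (q2 \land (q4 \lor q1)))): β-rule — branch into T q2  //  T ((q4 \to \lnot q2) \lor (q2 \land (q4 \lor q1))).
  branch 1 (add T q2):
    F (q5 \land q1): β-rule — branch into F q5  //  F q1.
      branch 1.1 (add F q5):
        ○ open, literals {q1=true, q2=true, q5=false}.
      branch 1.2 (add F q1):
        × closes — contains both q1 and \lnot q1.
  branch 2 (add T ((q4 \to \lnot q2) \lor (q2 \land (q4 \lor q1)))):
    F (q5 \land q1): β-rule — branch into F q5  //  F q1.
      branch 2.1 (add F q5):
        T ((q4 \to \lnot q2) \lor (q2 \land (q4 \lor q1))): β-rule — branch into T (q4 \to \lnot q2)  //  T (q2 \land (q4 \lor q1)).
          branch 2.1.1 (add T (q4 \to \lnot q2)):
            T (q4 \to \lnot q2): β-rule — branch into F q4  //  T \lnot q2.
              branch 2.1.1.1 (add F q4):
                ○ open, literals {q1=true, q4=false, q5=false}.
              branch 2.1.1.2 (add T \lnot q2):
                ○ open, literals {q1=true, q2=false, q5=false}.
          branch 2.1.2 (add T (q2 \land (q4 \lor q1))):
            T (q2 \land (q4 \lor q1)): α-rule — add T q2, T (q4 \lor q1).
            T (q4 \lor q1): β-rule — branch into T q4  //  T q1.
              branch 2.1.2.1 (add T q4):
                ○ open, literals {q1=true, q2=true, q4=true, q5=false}.
              branch 2.1.2.2 (add T q1):
                ○ open, literals {q1=true, q2=true, q5=false}.
      branch 2.2 (add F q1):
        × closes — contains both q1 and \lnot q1.
2 branches closed, 5 open.
An open branch gives a countermodel: q1=true, q2=true, q5=false (unmentioned atoms arbitrary); the premises hold there but the conclusion fails.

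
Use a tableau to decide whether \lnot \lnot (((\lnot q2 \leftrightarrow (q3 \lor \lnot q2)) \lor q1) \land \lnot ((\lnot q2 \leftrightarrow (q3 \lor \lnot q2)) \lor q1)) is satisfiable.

Unsatisfiable

Initial set: {\lnot \lnot (((\lnot q2 \leftrightarrow (q3 \lor \lnot q2)) \lor q1) \land \lnot ((\lnot q2 \leftrightarrow (q3 \lor \lnot q2)) \lor q1))}.
\lnot \lnot (((\lnot q2 \leftrightarrow (q3 \lor \lnot q2)) \lor q1) \land \lnot ((\lnot q2 \leftrightarrow (q3 \lor \lnot q2)) \lor q1)): drop double negation, giving (((\lnot q2 \leftrightarrow (q3 \lor \lnot q2)) \lor q1) \land \lnot ((\lnot q2 \leftrightarrow (q3 \lor \lnot q2)) \lor q1)).
(((\lnot q2 \leftrightarrow (q3 \lor \lnot q2)) \lor q1) \land \lnot ((\lnot q2 \leftrightarrow (q3 \lor \lnot q2)) \lor q1)): α-rule — add ((\lnot q2 \leftrightarrow (q3 \lor \lnot q2)) \lor q1), \lnot ((\lnot q2 \leftrightarrow (q3 \lor \lnot q2)) \lor q1).
\lnot ((\lnot q2 \leftrightarrow (q3 \lor \lnot q2)) \lor q1): α-rule — add \lnot (\lnot q2 \leftrightarrow (q3 \lor \lnot q2)), \lnot q1.
((\lnot q2 \leftrightarrow (q3 \lor \lnot q2)) \lor q1): β-rule — branch into (\lnot q2 \leftrightarrow (q3 \lor \lnot q2))  //  q1.
  branch 1 (add (\lnot q2 \leftrightarrow (q3 \lor \lnot q2))):
    \lnot (\lnot q2 \leftrightarrow (q3 \lor \lnot q2)): β-rule — branch into \lnot q2, \lnot (q3 \lor \lnot q2)  //  \lnot \lnot q2, (q3 \lor \lnot q2).
      branch 1.1 (add \lnot q2, \lnot (q3 \lor \lnot q2)):
        \lnot (q3 \lor \lnot q2): α-rule — add \lnot q3, \lnot \lnot q2.
        × closes — contains both q2 and \lnot q2.
      branch 1.2 (add \lnot \lnot q2, (q3 \lor \lnot q2)):
        (\lnot q2 \leftrightarrow (q3 \lor \lnot q2)): β-rule — branch into \lnot q2, (q3 \lor \lnot q2)  //  \lnot \lnot q2, \lnot (q3 \lor \lnot q2).
          branch 1.2.1 (add \lnot q2, (q3 \lor \lnot q2)):
            × closes — contains both q2 and \lnot q2.
          branch 1.2.2 (add \lnot \lnot q2, \lnot (q3 \lor \lnot q2)):
            \lnot (q3 \lor \lnot q2): α-rule — add \lnot q3, \lnot \lnot q2.
            (q3 \lor \lnot q2): β-rule — branch into q3  //  \lnot q2.
              branch 1.2.2.1 (add q3):
                × closes — contains both q3 and \lnot q3.
              branch 1.2.2.2 (add \lnot q2):
                × closes — contains both q2 and \lnot q2.
  branch 2 (add q1):
    × closes — contains both q1 and \lnot q1.
All 5 branches close.
Every branch closed; the formula is unsatisfiable.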